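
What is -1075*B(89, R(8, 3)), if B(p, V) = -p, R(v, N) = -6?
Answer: 95675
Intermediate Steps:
-1075*B(89, R(8, 3)) = -(-1075)*89 = -1075*(-89) = 95675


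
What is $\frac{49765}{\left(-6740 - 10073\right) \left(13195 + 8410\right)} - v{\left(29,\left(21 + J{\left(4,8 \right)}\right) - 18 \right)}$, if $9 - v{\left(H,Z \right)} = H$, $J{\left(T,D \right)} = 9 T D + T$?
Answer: $\frac{1452969507}{72648973} \approx 20.0$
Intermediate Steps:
$J{\left(T,D \right)} = T + 9 D T$ ($J{\left(T,D \right)} = 9 D T + T = T + 9 D T$)
$v{\left(H,Z \right)} = 9 - H$
$\frac{49765}{\left(-6740 - 10073\right) \left(13195 + 8410\right)} - v{\left(29,\left(21 + J{\left(4,8 \right)}\right) - 18 \right)} = \frac{49765}{\left(-6740 - 10073\right) \left(13195 + 8410\right)} - \left(9 - 29\right) = \frac{49765}{\left(-16813\right) 21605} - \left(9 - 29\right) = \frac{49765}{-363244865} - -20 = 49765 \left(- \frac{1}{363244865}\right) + 20 = - \frac{9953}{72648973} + 20 = \frac{1452969507}{72648973}$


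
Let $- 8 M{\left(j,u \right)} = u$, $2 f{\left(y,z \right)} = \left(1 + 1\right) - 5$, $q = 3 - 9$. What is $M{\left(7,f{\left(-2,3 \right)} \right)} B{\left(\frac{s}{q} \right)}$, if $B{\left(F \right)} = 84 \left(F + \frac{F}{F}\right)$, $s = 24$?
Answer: $- \frac{189}{4} \approx -47.25$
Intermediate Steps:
$q = -6$
$f{\left(y,z \right)} = - \frac{3}{2}$ ($f{\left(y,z \right)} = \frac{\left(1 + 1\right) - 5}{2} = \frac{2 - 5}{2} = \frac{1}{2} \left(-3\right) = - \frac{3}{2}$)
$M{\left(j,u \right)} = - \frac{u}{8}$
$B{\left(F \right)} = 84 + 84 F$ ($B{\left(F \right)} = 84 \left(F + 1\right) = 84 \left(1 + F\right) = 84 + 84 F$)
$M{\left(7,f{\left(-2,3 \right)} \right)} B{\left(\frac{s}{q} \right)} = \left(- \frac{1}{8}\right) \left(- \frac{3}{2}\right) \left(84 + 84 \frac{24}{-6}\right) = \frac{3 \left(84 + 84 \cdot 24 \left(- \frac{1}{6}\right)\right)}{16} = \frac{3 \left(84 + 84 \left(-4\right)\right)}{16} = \frac{3 \left(84 - 336\right)}{16} = \frac{3}{16} \left(-252\right) = - \frac{189}{4}$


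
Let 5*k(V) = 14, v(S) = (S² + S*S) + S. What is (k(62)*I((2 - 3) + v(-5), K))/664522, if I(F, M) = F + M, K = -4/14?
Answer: 306/1661305 ≈ 0.00018419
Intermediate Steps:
v(S) = S + 2*S² (v(S) = (S² + S²) + S = 2*S² + S = S + 2*S²)
k(V) = 14/5 (k(V) = (⅕)*14 = 14/5)
K = -2/7 (K = -4*1/14 = -2/7 ≈ -0.28571)
(k(62)*I((2 - 3) + v(-5), K))/664522 = (14*(((2 - 3) - 5*(1 + 2*(-5))) - 2/7)/5)/664522 = (14*((-1 - 5*(1 - 10)) - 2/7)/5)*(1/664522) = (14*((-1 - 5*(-9)) - 2/7)/5)*(1/664522) = (14*((-1 + 45) - 2/7)/5)*(1/664522) = (14*(44 - 2/7)/5)*(1/664522) = ((14/5)*(306/7))*(1/664522) = (612/5)*(1/664522) = 306/1661305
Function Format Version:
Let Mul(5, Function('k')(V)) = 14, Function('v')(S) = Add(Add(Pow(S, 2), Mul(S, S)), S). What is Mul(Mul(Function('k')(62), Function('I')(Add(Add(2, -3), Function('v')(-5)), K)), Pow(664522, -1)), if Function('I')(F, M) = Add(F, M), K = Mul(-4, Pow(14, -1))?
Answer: Rational(306, 1661305) ≈ 0.00018419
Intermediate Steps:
Function('v')(S) = Add(S, Mul(2, Pow(S, 2))) (Function('v')(S) = Add(Add(Pow(S, 2), Pow(S, 2)), S) = Add(Mul(2, Pow(S, 2)), S) = Add(S, Mul(2, Pow(S, 2))))
Function('k')(V) = Rational(14, 5) (Function('k')(V) = Mul(Rational(1, 5), 14) = Rational(14, 5))
K = Rational(-2, 7) (K = Mul(-4, Rational(1, 14)) = Rational(-2, 7) ≈ -0.28571)
Mul(Mul(Function('k')(62), Function('I')(Add(Add(2, -3), Function('v')(-5)), K)), Pow(664522, -1)) = Mul(Mul(Rational(14, 5), Add(Add(Add(2, -3), Mul(-5, Add(1, Mul(2, -5)))), Rational(-2, 7))), Pow(664522, -1)) = Mul(Mul(Rational(14, 5), Add(Add(-1, Mul(-5, Add(1, -10))), Rational(-2, 7))), Rational(1, 664522)) = Mul(Mul(Rational(14, 5), Add(Add(-1, Mul(-5, -9)), Rational(-2, 7))), Rational(1, 664522)) = Mul(Mul(Rational(14, 5), Add(Add(-1, 45), Rational(-2, 7))), Rational(1, 664522)) = Mul(Mul(Rational(14, 5), Add(44, Rational(-2, 7))), Rational(1, 664522)) = Mul(Mul(Rational(14, 5), Rational(306, 7)), Rational(1, 664522)) = Mul(Rational(612, 5), Rational(1, 664522)) = Rational(306, 1661305)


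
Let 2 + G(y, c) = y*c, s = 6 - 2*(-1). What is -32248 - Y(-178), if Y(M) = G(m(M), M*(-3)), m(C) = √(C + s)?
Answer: -32246 - 534*I*√170 ≈ -32246.0 - 6962.5*I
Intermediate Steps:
s = 8 (s = 6 + 2 = 8)
m(C) = √(8 + C) (m(C) = √(C + 8) = √(8 + C))
G(y, c) = -2 + c*y (G(y, c) = -2 + y*c = -2 + c*y)
Y(M) = -2 - 3*M*√(8 + M) (Y(M) = -2 + (M*(-3))*√(8 + M) = -2 + (-3*M)*√(8 + M) = -2 - 3*M*√(8 + M))
-32248 - Y(-178) = -32248 - (-2 - 3*(-178)*√(8 - 178)) = -32248 - (-2 - 3*(-178)*√(-170)) = -32248 - (-2 - 3*(-178)*I*√170) = -32248 - (-2 + 534*I*√170) = -32248 + (2 - 534*I*√170) = -32246 - 534*I*√170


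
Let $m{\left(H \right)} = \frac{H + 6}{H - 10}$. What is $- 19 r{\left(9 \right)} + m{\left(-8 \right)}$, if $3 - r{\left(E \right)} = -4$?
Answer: $- \frac{1196}{9} \approx -132.89$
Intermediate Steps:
$r{\left(E \right)} = 7$ ($r{\left(E \right)} = 3 - -4 = 3 + 4 = 7$)
$m{\left(H \right)} = \frac{6 + H}{-10 + H}$
$- 19 r{\left(9 \right)} + m{\left(-8 \right)} = \left(-19\right) 7 + \frac{6 - 8}{-10 - 8} = -133 + \frac{1}{-18} \left(-2\right) = -133 - - \frac{1}{9} = -133 + \frac{1}{9} = - \frac{1196}{9}$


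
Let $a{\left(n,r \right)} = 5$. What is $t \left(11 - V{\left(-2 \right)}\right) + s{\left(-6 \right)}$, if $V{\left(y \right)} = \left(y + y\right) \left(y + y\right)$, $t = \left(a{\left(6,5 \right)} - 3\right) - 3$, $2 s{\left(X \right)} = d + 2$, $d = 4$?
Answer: $8$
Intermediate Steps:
$s{\left(X \right)} = 3$ ($s{\left(X \right)} = \frac{4 + 2}{2} = \frac{1}{2} \cdot 6 = 3$)
$t = -1$ ($t = \left(5 - 3\right) - 3 = 2 - 3 = -1$)
$V{\left(y \right)} = 4 y^{2}$ ($V{\left(y \right)} = 2 y 2 y = 4 y^{2}$)
$t \left(11 - V{\left(-2 \right)}\right) + s{\left(-6 \right)} = - (11 - 4 \left(-2\right)^{2}) + 3 = - (11 - 4 \cdot 4) + 3 = - (11 - 16) + 3 = \left(-1\right) \left(-5\right) + 3 = 5 + 3 = 8$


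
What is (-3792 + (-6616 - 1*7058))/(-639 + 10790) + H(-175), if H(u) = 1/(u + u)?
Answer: -6123251/3552850 ≈ -1.7235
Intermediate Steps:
H(u) = 1/(2*u)
(-3792 + (-6616 - 1*7058))/(-639 + 10790) + H(-175) = (-3792 + (-6616 - 1*7058))/(-639 + 10790) + (½)/(-175) = (-3792 + (-6616 - 7058))/10151 + (½)*(-1/175) = (-3792 - 13674)*(1/10151) - 1/350 = -17466*1/10151 - 1/350 = -17466/10151 - 1/350 = -6123251/3552850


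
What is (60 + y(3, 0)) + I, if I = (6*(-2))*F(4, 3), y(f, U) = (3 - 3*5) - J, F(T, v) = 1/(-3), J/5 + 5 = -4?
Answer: 97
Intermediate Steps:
J = -45 (J = -25 + 5*(-4) = -25 - 20 = -45)
F(T, v) = -⅓
y(f, U) = 33 (y(f, U) = (3 - 3*5) - 1*(-45) = (3 - 15) + 45 = -12 + 45 = 33)
I = 4 (I = (6*(-2))*(-⅓) = -12*(-⅓) = 4)
(60 + y(3, 0)) + I = (60 + 33) + 4 = 93 + 4 = 97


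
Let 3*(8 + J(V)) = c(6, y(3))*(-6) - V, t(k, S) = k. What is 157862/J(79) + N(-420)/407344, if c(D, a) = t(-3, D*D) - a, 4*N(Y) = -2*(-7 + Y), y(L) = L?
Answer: -55117828937/7797728 ≈ -7068.4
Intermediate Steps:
N(Y) = 7/2 - Y/2 (N(Y) = (-2*(-7 + Y))/4 = (14 - 2*Y)/4 = 7/2 - Y/2)
c(D, a) = -3 - a
J(V) = 4 - V/3 (J(V) = -8 + ((-3 - 1*3)*(-6) - V)/3 = -8 + ((-3 - 3)*(-6) - V)/3 = -8 + (-6*(-6) - V)/3 = -8 + (36 - V)/3 = -8 + (12 - V/3) = 4 - V/3)
157862/J(79) + N(-420)/407344 = 157862/(4 - 1/3*79) + (7/2 - 1/2*(-420))/407344 = 157862/(4 - 79/3) + (7/2 + 210)*(1/407344) = 157862/(-67/3) + (427/2)*(1/407344) = 157862*(-3/67) + 61/116384 = -473586/67 + 61/116384 = -55117828937/7797728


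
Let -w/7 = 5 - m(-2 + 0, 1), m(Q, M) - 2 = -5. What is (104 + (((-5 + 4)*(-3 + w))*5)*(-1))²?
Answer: 36481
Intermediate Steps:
m(Q, M) = -3 (m(Q, M) = 2 - 5 = -3)
w = -56 (w = -7*(5 - 1*(-3)) = -7*(5 + 3) = -7*8 = -56)
(104 + (((-5 + 4)*(-3 + w))*5)*(-1))² = (104 + (((-5 + 4)*(-3 - 56))*5)*(-1))² = (104 + (-1*(-59)*5)*(-1))² = (104 + (59*5)*(-1))² = (104 + 295*(-1))² = (104 - 295)² = (-191)² = 36481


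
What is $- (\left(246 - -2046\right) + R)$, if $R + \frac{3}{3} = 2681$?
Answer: $-4972$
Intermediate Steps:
$R = 2680$ ($R = -1 + 2681 = 2680$)
$- (\left(246 - -2046\right) + R) = - (\left(246 - -2046\right) + 2680) = - (\left(246 + 2046\right) + 2680) = - (2292 + 2680) = \left(-1\right) 4972 = -4972$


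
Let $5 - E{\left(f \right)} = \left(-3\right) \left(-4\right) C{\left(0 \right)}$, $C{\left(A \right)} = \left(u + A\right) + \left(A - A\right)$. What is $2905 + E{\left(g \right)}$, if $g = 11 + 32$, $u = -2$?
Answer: $2934$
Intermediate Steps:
$C{\left(A \right)} = -2 + A$ ($C{\left(A \right)} = \left(-2 + A\right) + \left(A - A\right) = \left(-2 + A\right) + 0 = -2 + A$)
$g = 43$
$E{\left(f \right)} = 29$ ($E{\left(f \right)} = 5 - \left(-3\right) \left(-4\right) \left(-2 + 0\right) = 5 - 12 \left(-2\right) = 5 - -24 = 5 + 24 = 29$)
$2905 + E{\left(g \right)} = 2905 + 29 = 2934$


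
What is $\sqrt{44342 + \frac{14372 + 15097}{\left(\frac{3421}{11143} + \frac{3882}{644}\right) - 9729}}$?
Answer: $\frac{4 \sqrt{27871920217471805101526}}{3171397219} \approx 210.57$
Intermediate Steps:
$\sqrt{44342 + \frac{14372 + 15097}{\left(\frac{3421}{11143} + \frac{3882}{644}\right) - 9729}} = \sqrt{44342 + \frac{29469}{\left(3421 \cdot \frac{1}{11143} + 3882 \cdot \frac{1}{644}\right) - 9729}} = \sqrt{44342 + \frac{29469}{\left(\frac{311}{1013} + \frac{1941}{322}\right) - 9729}} = \sqrt{44342 + \frac{29469}{\frac{2066375}{326186} - 9729}} = \sqrt{44342 + \frac{29469}{- \frac{3171397219}{326186}}} = \sqrt{44342 + 29469 \left(- \frac{326186}{3171397219}\right)} = \sqrt{44342 - \frac{9612375234}{3171397219}} = \sqrt{\frac{140616483109664}{3171397219}} = \frac{4 \sqrt{27871920217471805101526}}{3171397219}$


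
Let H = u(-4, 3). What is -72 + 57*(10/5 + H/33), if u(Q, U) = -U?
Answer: 405/11 ≈ 36.818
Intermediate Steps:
H = -3 (H = -1*3 = -3)
-72 + 57*(10/5 + H/33) = -72 + 57*(10/5 - 3/33) = -72 + 57*(10*(⅕) - 3*1/33) = -72 + 57*(2 - 1/11) = -72 + 57*(21/11) = -72 + 1197/11 = 405/11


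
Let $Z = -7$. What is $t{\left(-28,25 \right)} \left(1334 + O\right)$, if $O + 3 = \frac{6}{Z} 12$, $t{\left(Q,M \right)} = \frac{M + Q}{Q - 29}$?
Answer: $\frac{9245}{133} \approx 69.511$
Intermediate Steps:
$t{\left(Q,M \right)} = \frac{M + Q}{-29 + Q}$
$O = - \frac{93}{7}$ ($O = -3 + \frac{6}{-7} \cdot 12 = -3 + 6 \left(- \frac{1}{7}\right) 12 = -3 - \frac{72}{7} = - \frac{93}{7} \approx -13.286$)
$t{\left(-28,25 \right)} \left(1334 + O\right) = \frac{25 - 28}{-29 - 28} \left(1334 - \frac{93}{7}\right) = \frac{1}{-57} \left(-3\right) \frac{9245}{7} = \left(- \frac{1}{57}\right) \left(-3\right) \frac{9245}{7} = \frac{1}{19} \cdot \frac{9245}{7} = \frac{9245}{133}$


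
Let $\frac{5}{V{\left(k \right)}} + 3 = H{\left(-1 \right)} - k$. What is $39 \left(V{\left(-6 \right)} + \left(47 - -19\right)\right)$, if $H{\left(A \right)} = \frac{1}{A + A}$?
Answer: $2652$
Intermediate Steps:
$H{\left(A \right)} = \frac{1}{2 A}$
$V{\left(k \right)} = \frac{5}{- \frac{7}{2} - k}$ ($V{\left(k \right)} = \frac{5}{-3 - \left(\frac{1}{2} + k\right)} = \frac{5}{- \frac{7}{2} - k}$)
$39 \left(V{\left(-6 \right)} + \left(47 - -19\right)\right) = 39 \left(- \frac{10}{7 + 2 \left(-6\right)} + \left(47 - -19\right)\right) = 39 \left(- \frac{10}{7 - 12} + \left(47 + 19\right)\right) = 39 \left(- \frac{10}{-5} + 66\right) = 39 \left(\left(-10\right) \left(- \frac{1}{5}\right) + 66\right) = 39 \left(2 + 66\right) = 39 \cdot 68 = 2652$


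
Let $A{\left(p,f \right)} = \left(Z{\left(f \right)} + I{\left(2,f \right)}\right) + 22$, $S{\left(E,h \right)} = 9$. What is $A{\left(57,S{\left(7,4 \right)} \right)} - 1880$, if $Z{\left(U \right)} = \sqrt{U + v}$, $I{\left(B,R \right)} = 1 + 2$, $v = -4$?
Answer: $-1855 + \sqrt{5} \approx -1852.8$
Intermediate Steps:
$I{\left(B,R \right)} = 3$
$Z{\left(U \right)} = \sqrt{-4 + U}$ ($Z{\left(U \right)} = \sqrt{U - 4} = \sqrt{-4 + U}$)
$A{\left(p,f \right)} = 25 + \sqrt{-4 + f}$ ($A{\left(p,f \right)} = \left(\sqrt{-4 + f} + 3\right) + 22 = \left(3 + \sqrt{-4 + f}\right) + 22 = 25 + \sqrt{-4 + f}$)
$A{\left(57,S{\left(7,4 \right)} \right)} - 1880 = \left(25 + \sqrt{-4 + 9}\right) - 1880 = \left(25 + \sqrt{5}\right) - 1880 = -1855 + \sqrt{5}$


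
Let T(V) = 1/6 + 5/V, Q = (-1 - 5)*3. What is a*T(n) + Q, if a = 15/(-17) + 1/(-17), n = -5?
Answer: -878/51 ≈ -17.216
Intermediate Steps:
a = -16/17 (a = 15*(-1/17) + 1*(-1/17) = -15/17 - 1/17 = -16/17 ≈ -0.94118)
Q = -18 (Q = -6*3 = -18)
T(V) = ⅙ + 5/V (T(V) = 1*(⅙) + 5/V = ⅙ + 5/V)
a*T(n) + Q = -8*(30 - 5)/(51*(-5)) - 18 = -8*(-1)*25/(51*5) - 18 = -16/17*(-⅚) - 18 = 40/51 - 18 = -878/51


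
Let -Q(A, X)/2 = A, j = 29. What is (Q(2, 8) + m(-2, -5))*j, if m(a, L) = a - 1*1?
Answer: -203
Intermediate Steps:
Q(A, X) = -2*A
m(a, L) = -1 + a (m(a, L) = a - 1 = -1 + a)
(Q(2, 8) + m(-2, -5))*j = (-2*2 + (-1 - 2))*29 = (-4 - 3)*29 = -7*29 = -203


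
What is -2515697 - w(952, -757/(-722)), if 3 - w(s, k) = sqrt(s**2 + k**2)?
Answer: -2515700 + sqrt(472442347385)/722 ≈ -2.5147e+6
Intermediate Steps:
w(s, k) = 3 - sqrt(k**2 + s**2) (w(s, k) = 3 - sqrt(s**2 + k**2) = 3 - sqrt(k**2 + s**2))
-2515697 - w(952, -757/(-722)) = -2515697 - (3 - sqrt((-757/(-722))**2 + 952**2)) = -2515697 - (3 - sqrt((-757*(-1/722))**2 + 906304)) = -2515697 - (3 - sqrt((757/722)**2 + 906304)) = -2515697 - (3 - sqrt(573049/521284 + 906304)) = -2515697 - (3 - sqrt(472442347385/521284)) = -2515697 - (3 - sqrt(472442347385)/722) = -2515697 + (-3 + sqrt(472442347385)/722) = -2515700 + sqrt(472442347385)/722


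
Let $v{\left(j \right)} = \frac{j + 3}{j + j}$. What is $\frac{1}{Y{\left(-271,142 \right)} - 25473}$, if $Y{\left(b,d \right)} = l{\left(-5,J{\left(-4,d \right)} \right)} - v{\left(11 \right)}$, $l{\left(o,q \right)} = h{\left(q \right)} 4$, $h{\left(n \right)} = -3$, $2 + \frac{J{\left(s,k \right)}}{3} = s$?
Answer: $- \frac{11}{280342} \approx -3.9238 \cdot 10^{-5}$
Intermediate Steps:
$J{\left(s,k \right)} = -6 + 3 s$
$v{\left(j \right)} = \frac{3 + j}{2 j}$
$l{\left(o,q \right)} = -12$ ($l{\left(o,q \right)} = \left(-3\right) 4 = -12$)
$Y{\left(b,d \right)} = - \frac{139}{11}$ ($Y{\left(b,d \right)} = -12 - \frac{3 + 11}{2 \cdot 11} = -12 - \frac{1}{2} \cdot \frac{1}{11} \cdot 14 = -12 - \frac{7}{11} = - \frac{139}{11}$)
$\frac{1}{Y{\left(-271,142 \right)} - 25473} = \frac{1}{- \frac{139}{11} - 25473} = \frac{1}{- \frac{280342}{11}} = - \frac{11}{280342}$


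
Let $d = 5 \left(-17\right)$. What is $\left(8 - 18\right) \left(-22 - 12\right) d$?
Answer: $-28900$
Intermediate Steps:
$d = -85$
$\left(8 - 18\right) \left(-22 - 12\right) d = \left(8 - 18\right) \left(-22 - 12\right) \left(-85\right) = - 10 \left(-22 - 12\right) \left(-85\right) = \left(-10\right) \left(-34\right) \left(-85\right) = 340 \left(-85\right) = -28900$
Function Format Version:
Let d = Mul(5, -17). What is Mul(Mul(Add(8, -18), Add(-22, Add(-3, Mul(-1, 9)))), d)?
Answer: -28900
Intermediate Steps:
d = -85
Mul(Mul(Add(8, -18), Add(-22, Add(-3, Mul(-1, 9)))), d) = Mul(Mul(Add(8, -18), Add(-22, Add(-3, Mul(-1, 9)))), -85) = Mul(Mul(-10, Add(-22, Add(-3, -9))), -85) = Mul(Mul(-10, Add(-22, -12)), -85) = Mul(Mul(-10, -34), -85) = Mul(340, -85) = -28900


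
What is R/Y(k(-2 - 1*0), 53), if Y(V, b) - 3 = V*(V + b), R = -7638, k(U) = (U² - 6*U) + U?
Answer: -7638/941 ≈ -8.1169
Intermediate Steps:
k(U) = U² - 5*U
Y(V, b) = 3 + V*(V + b)
R/Y(k(-2 - 1*0), 53) = -7638/(3 + ((-2 - 1*0)*(-5 + (-2 - 1*0)))² + ((-2 - 1*0)*(-5 + (-2 - 1*0)))*53) = -7638/(3 + ((-2 + 0)*(-5 + (-2 + 0)))² + ((-2 + 0)*(-5 + (-2 + 0)))*53) = -7638/(3 + (-2*(-5 - 2))² - 2*(-5 - 2)*53) = -7638/(3 + (-2*(-7))² - 2*(-7)*53) = -7638/(3 + 14² + 14*53) = -7638/(3 + 196 + 742) = -7638/941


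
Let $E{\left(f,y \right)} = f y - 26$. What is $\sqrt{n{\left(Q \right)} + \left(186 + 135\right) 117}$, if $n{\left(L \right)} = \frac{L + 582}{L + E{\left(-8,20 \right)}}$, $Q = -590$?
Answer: $\frac{\sqrt{353373910}}{97} \approx 193.8$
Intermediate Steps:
$E{\left(f,y \right)} = -26 + f y$
$n{\left(L \right)} = \frac{582 + L}{-186 + L}$ ($n{\left(L \right)} = \frac{L + 582}{L - 186} = \frac{582 + L}{L - 186} = \frac{582 + L}{-186 + L}$)
$\sqrt{n{\left(Q \right)} + \left(186 + 135\right) 117} = \sqrt{\frac{582 - 590}{-186 - 590} + \left(186 + 135\right) 117} = \sqrt{\frac{1}{-776} \left(-8\right) + 321 \cdot 117} = \sqrt{\left(- \frac{1}{776}\right) \left(-8\right) + 37557} = \sqrt{\frac{1}{97} + 37557} = \sqrt{\frac{3643030}{97}} = \frac{\sqrt{353373910}}{97}$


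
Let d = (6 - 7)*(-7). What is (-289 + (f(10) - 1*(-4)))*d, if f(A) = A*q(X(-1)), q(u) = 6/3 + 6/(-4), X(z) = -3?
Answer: -1960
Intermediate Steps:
q(u) = ½ (q(u) = 6*(⅓) + 6*(-¼) = 2 - 3/2 = ½)
d = 7 (d = -1*(-7) = 7)
f(A) = A/2 (f(A) = A*(½) = A/2)
(-289 + (f(10) - 1*(-4)))*d = (-289 + ((½)*10 - 1*(-4)))*7 = (-289 + (5 + 4))*7 = (-289 + 9)*7 = -280*7 = -1960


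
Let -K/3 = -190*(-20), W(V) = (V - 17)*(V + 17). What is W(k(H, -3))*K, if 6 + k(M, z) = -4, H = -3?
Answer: 2154600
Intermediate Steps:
k(M, z) = -10 (k(M, z) = -6 - 4 = -10)
W(V) = (-17 + V)*(17 + V)
K = -11400 (K = -(-570)*(-20) = -3*3800 = -11400)
W(k(H, -3))*K = (-289 + (-10)²)*(-11400) = (-289 + 100)*(-11400) = -189*(-11400) = 2154600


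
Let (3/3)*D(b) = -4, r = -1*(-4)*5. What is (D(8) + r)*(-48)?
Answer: -768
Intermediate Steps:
r = 20 (r = 4*5 = 20)
D(b) = -4
(D(8) + r)*(-48) = (-4 + 20)*(-48) = 16*(-48) = -768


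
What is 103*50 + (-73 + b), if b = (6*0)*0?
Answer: 5077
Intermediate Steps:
b = 0 (b = 0*0 = 0)
103*50 + (-73 + b) = 103*50 + (-73 + 0) = 5150 - 73 = 5077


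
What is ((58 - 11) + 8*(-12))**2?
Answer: 2401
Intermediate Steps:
((58 - 11) + 8*(-12))**2 = (47 - 96)**2 = (-49)**2 = 2401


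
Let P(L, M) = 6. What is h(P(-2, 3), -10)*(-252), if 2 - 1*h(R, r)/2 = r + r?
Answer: -11088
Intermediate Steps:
h(R, r) = 4 - 4*r (h(R, r) = 4 - 2*(r + r) = 4 - 4*r)
h(P(-2, 3), -10)*(-252) = (4 - 4*(-10))*(-252) = (4 + 40)*(-252) = 44*(-252) = -11088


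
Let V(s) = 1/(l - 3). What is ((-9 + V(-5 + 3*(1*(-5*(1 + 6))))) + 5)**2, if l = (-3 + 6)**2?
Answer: 529/36 ≈ 14.694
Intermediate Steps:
l = 9 (l = 3**2 = 9)
V(s) = 1/6 (V(s) = 1/(9 - 3) = 1/6)
((-9 + V(-5 + 3*(1*(-5*(1 + 6))))) + 5)**2 = ((-9 + 1/6) + 5)**2 = (-53/6 + 5)**2 = (-23/6)**2 = 529/36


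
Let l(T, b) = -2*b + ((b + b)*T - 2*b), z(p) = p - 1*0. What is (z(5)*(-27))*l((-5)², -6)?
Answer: 37260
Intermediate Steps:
z(p) = p (z(p) = p + 0 = p)
l(T, b) = -4*b + 2*T*b (l(T, b) = -2*b + ((2*b)*T - 2*b) = -2*b + (2*T*b - 2*b) = -2*b + (-2*b + 2*T*b) = -4*b + 2*T*b)
(z(5)*(-27))*l((-5)², -6) = (5*(-27))*(2*(-6)*(-2 + (-5)²)) = -270*(-6)*(-2 + 25) = -270*(-6)*23 = -135*(-276) = 37260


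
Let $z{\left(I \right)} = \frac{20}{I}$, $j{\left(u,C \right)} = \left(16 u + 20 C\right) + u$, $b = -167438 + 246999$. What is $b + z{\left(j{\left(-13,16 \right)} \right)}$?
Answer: $\frac{7876559}{99} \approx 79561.0$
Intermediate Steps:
$b = 79561$
$j{\left(u,C \right)} = 17 u + 20 C$
$b + z{\left(j{\left(-13,16 \right)} \right)} = 79561 + \frac{20}{17 \left(-13\right) + 20 \cdot 16} = 79561 + \frac{20}{-221 + 320} = 79561 + \frac{20}{99} = \frac{7876559}{99}$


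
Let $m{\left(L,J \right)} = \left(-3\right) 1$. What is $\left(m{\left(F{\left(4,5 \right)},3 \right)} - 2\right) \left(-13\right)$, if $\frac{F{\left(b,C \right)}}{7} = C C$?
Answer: $65$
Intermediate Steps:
$F{\left(b,C \right)} = 7 C^{2}$ ($F{\left(b,C \right)} = 7 C C = 7 C^{2}$)
$m{\left(L,J \right)} = -3$
$\left(m{\left(F{\left(4,5 \right)},3 \right)} - 2\right) \left(-13\right) = \left(-3 - 2\right) \left(-13\right) = \left(-5\right) \left(-13\right) = 65$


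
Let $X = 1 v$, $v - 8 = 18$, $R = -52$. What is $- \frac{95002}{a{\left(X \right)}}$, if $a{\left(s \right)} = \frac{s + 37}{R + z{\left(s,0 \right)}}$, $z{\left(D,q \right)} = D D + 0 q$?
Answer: $- \frac{19760416}{21} \approx -9.4097 \cdot 10^{5}$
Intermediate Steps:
$v = 26$ ($v = 8 + 18 = 26$)
$z{\left(D,q \right)} = D^{2}$ ($z{\left(D,q \right)} = D^{2} + 0 = D^{2}$)
$X = 26$ ($X = 1 \cdot 26 = 26$)
$a{\left(s \right)} = \frac{37 + s}{-52 + s^{2}}$ ($a{\left(s \right)} = \frac{s + 37}{-52 + s^{2}} = \frac{37 + s}{-52 + s^{2}}$)
$- \frac{95002}{a{\left(X \right)}} = - \frac{95002}{\frac{1}{-52 + 26^{2}} \left(37 + 26\right)} = - \frac{95002}{\frac{1}{-52 + 676} \cdot 63} = - \frac{95002}{\frac{1}{624} \cdot 63} = - \frac{95002}{\frac{21}{208}} = \left(-95002\right) \frac{208}{21} = - \frac{19760416}{21}$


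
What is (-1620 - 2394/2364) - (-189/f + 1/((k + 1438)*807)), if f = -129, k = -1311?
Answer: -2817219596233/1736368638 ≈ -1622.5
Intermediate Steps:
(-1620 - 2394/2364) - (-189/f + 1/((k + 1438)*807)) = (-1620 - 2394/2364) - (-189/(-129) + 1/((-1311 + 1438)*807)) = (-1620 - 2394*1/2364) - (-189*(-1/129) + (1/807)/127) = (-1620 - 399/394) - (63/43 + (1/127)*(1/807)) = -638679/394 - (63/43 + 1/102489) = -638679/394 - 1*6456850/4407027 = -638679/394 - 6456850/4407027 = -2817219596233/1736368638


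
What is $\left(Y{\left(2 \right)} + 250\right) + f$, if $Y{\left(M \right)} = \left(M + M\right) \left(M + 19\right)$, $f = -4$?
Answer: $330$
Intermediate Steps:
$Y{\left(M \right)} = 2 M \left(19 + M\right)$
$\left(Y{\left(2 \right)} + 250\right) + f = \left(2 \cdot 2 \left(19 + 2\right) + 250\right) - 4 = \left(2 \cdot 2 \cdot 21 + 250\right) - 4 = \left(84 + 250\right) - 4 = 334 - 4 = 330$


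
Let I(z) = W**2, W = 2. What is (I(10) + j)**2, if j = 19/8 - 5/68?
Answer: 734449/18496 ≈ 39.709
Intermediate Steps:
j = 313/136 (j = 19*(1/8) - 5*1/68 = 19/8 - 5/68 = 313/136 ≈ 2.3015)
I(z) = 4 (I(z) = 2**2 = 4)
(I(10) + j)**2 = (4 + 313/136)**2 = (857/136)**2 = 734449/18496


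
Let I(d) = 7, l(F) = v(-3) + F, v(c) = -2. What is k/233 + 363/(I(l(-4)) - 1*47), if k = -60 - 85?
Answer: -90379/9320 ≈ -9.6973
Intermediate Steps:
k = -145
l(F) = -2 + F
k/233 + 363/(I(l(-4)) - 1*47) = -145/233 + 363/(7 - 1*47) = -145*1/233 + 363/(7 - 47) = -145/233 + 363/(-40) = -145/233 + 363*(-1/40) = -145/233 - 363/40 = -90379/9320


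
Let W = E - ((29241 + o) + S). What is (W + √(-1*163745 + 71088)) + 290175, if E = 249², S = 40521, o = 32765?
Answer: 249649 + I*√92657 ≈ 2.4965e+5 + 304.4*I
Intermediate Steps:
E = 62001
W = -40526 (W = 62001 - ((29241 + 32765) + 40521) = 62001 - (62006 + 40521) = 62001 - 1*102527 = 62001 - 102527 = -40526)
(W + √(-1*163745 + 71088)) + 290175 = (-40526 + √(-1*163745 + 71088)) + 290175 = (-40526 + √(-163745 + 71088)) + 290175 = (-40526 + √(-92657)) + 290175 = (-40526 + I*√92657) + 290175 = 249649 + I*√92657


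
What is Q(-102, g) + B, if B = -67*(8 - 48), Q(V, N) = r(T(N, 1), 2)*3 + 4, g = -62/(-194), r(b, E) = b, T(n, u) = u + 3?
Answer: 2696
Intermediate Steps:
T(n, u) = 3 + u
g = 31/97 (g = -62*(-1/194) = 31/97 ≈ 0.31959)
Q(V, N) = 16 (Q(V, N) = (3 + 1)*3 + 4 = 4*3 + 4 = 12 + 4 = 16)
B = 2680 (B = -67*(-40) = 2680)
Q(-102, g) + B = 16 + 2680 = 2696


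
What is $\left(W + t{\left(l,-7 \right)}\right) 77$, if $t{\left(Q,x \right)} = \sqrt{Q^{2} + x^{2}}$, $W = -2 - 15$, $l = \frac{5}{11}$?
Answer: $-1309 + 7 \sqrt{5954} \approx -768.87$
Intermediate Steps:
$l = \frac{5}{11}$ ($l = 5 \cdot \frac{1}{11} = \frac{5}{11} \approx 0.45455$)
$W = -17$
$\left(W + t{\left(l,-7 \right)}\right) 77 = \left(-17 + \sqrt{\left(\frac{5}{11}\right)^{2} + \left(-7\right)^{2}}\right) 77 = \left(-17 + \sqrt{\frac{25}{121} + 49}\right) 77 = \left(-17 + \sqrt{\frac{5954}{121}}\right) 77 = \left(-17 + \frac{\sqrt{5954}}{11}\right) 77 = -1309 + 7 \sqrt{5954}$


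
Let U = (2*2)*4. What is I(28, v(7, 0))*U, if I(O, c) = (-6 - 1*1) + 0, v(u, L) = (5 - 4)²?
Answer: -112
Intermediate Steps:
v(u, L) = 1 (v(u, L) = 1² = 1)
I(O, c) = -7 (I(O, c) = (-6 - 1) + 0 = -7 + 0 = -7)
U = 16 (U = 4*4 = 16)
I(28, v(7, 0))*U = -7*16 = -112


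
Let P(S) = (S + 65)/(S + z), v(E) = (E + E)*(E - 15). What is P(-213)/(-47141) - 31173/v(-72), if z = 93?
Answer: -2449236407/984304080 ≈ -2.4883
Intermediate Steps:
v(E) = 2*E*(-15 + E) (v(E) = (2*E)*(-15 + E) = 2*E*(-15 + E))
P(S) = (65 + S)/(93 + S) (P(S) = (S + 65)/(S + 93) = (65 + S)/(93 + S))
P(-213)/(-47141) - 31173/v(-72) = ((65 - 213)/(93 - 213))/(-47141) - 31173*(-1/(144*(-15 - 72))) = (-148/(-120))*(-1/47141) - 31173/(2*(-72)*(-87)) = -1/120*(-148)*(-1/47141) - 31173/12528 = (37/30)*(-1/47141) - 31173*1/12528 = -37/1414230 - 10391/4176 = -2449236407/984304080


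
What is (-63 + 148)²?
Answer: 7225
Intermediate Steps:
(-63 + 148)² = 85² = 7225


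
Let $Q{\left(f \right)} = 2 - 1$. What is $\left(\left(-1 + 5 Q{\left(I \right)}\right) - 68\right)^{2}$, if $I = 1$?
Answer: $4096$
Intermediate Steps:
$Q{\left(f \right)} = 1$ ($Q{\left(f \right)} = 2 - 1 = 1$)
$\left(\left(-1 + 5 Q{\left(I \right)}\right) - 68\right)^{2} = \left(\left(-1 + 5 \cdot 1\right) - 68\right)^{2} = \left(\left(-1 + 5\right) - 68\right)^{2} = \left(4 - 68\right)^{2} = \left(-64\right)^{2} = 4096$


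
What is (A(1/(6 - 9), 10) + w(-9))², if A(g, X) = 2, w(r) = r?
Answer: 49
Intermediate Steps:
(A(1/(6 - 9), 10) + w(-9))² = (2 - 9)² = (-7)² = 49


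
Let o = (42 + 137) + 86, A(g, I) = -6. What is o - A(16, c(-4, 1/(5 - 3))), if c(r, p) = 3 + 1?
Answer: 271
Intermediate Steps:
c(r, p) = 4
o = 265 (o = 179 + 86 = 265)
o - A(16, c(-4, 1/(5 - 3))) = 265 - 1*(-6) = 265 + 6 = 271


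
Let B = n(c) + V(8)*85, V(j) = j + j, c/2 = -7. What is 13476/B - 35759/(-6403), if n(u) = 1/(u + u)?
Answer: 1259232715/81273279 ≈ 15.494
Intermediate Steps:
c = -14 (c = 2*(-7) = -14)
n(u) = 1/(2*u)
V(j) = 2*j
B = 38079/28 (B = (½)/(-14) + (2*8)*85 = (½)*(-1/14) + 16*85 = -1/28 + 1360 = 38079/28 ≈ 1360.0)
13476/B - 35759/(-6403) = 13476/(38079/28) - 35759/(-6403) = 13476*(28/38079) - 35759*(-1/6403) = 125776/12693 + 35759/6403 = 1259232715/81273279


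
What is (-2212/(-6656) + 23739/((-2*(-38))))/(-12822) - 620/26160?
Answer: -2124799055/44186458368 ≈ -0.048087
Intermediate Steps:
(-2212/(-6656) + 23739/((-2*(-38))))/(-12822) - 620/26160 = (-2212*(-1/6656) + 23739/76)*(-1/12822) - 620*1/26160 = (553/1664 + 23739*(1/76))*(-1/12822) - 31/1308 = (553/1664 + 23739/76)*(-1/12822) - 31/1308 = (9885931/31616)*(-1/12822) - 31/1308 = -9885931/405380352 - 31/1308 = -2124799055/44186458368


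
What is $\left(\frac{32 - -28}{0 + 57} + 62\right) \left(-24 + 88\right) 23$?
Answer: $\frac{1763456}{19} \approx 92814.0$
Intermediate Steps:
$\left(\frac{32 - -28}{0 + 57} + 62\right) \left(-24 + 88\right) 23 = \left(\frac{32 + \left(-5 + 33\right)}{57} + 62\right) 64 \cdot 23 = \left(\left(32 + 28\right) \frac{1}{57} + 62\right) 64 \cdot 23 = \left(60 \cdot \frac{1}{57} + 62\right) 64 \cdot 23 = \left(\frac{20}{19} + 62\right) 64 \cdot 23 = \frac{1198}{19} \cdot 64 \cdot 23 = \frac{76672}{19} \cdot 23 = \frac{1763456}{19}$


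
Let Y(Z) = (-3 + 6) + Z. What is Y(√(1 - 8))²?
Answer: (3 + I*√7)² ≈ 2.0 + 15.875*I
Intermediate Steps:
Y(Z) = 3 + Z
Y(√(1 - 8))² = (3 + √(1 - 8))² = (3 + √(-7))² = (3 + I*√7)²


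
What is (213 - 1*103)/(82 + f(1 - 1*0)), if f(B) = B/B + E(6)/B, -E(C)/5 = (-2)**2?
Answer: 110/63 ≈ 1.7460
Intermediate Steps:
E(C) = -20 (E(C) = -5*(-2)**2 = -5*4 = -20)
f(B) = 1 - 20/B (f(B) = B/B - 20/B = 1 - 20/B)
(213 - 1*103)/(82 + f(1 - 1*0)) = (213 - 1*103)/(82 + (-20 + (1 - 1*0))/(1 - 1*0)) = (213 - 103)/(82 + (-20 + (1 + 0))/(1 + 0)) = 110/(82 + (-20 + 1)/1) = 110/(82 + 1*(-19)) = 110/(82 - 19) = 110/63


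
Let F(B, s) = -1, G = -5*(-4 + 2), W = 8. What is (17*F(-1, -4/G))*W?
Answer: -136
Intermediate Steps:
G = 10 (G = -5*(-2) = 10)
(17*F(-1, -4/G))*W = (17*(-1))*8 = -17*8 = -136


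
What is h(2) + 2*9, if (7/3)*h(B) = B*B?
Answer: 138/7 ≈ 19.714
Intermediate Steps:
h(B) = 3*B**2/7 (h(B) = 3*(B*B)/7 = 3*B**2/7)
h(2) + 2*9 = (3/7)*2**2 + 2*9 = (3/7)*4 + 18 = 12/7 + 18 = 138/7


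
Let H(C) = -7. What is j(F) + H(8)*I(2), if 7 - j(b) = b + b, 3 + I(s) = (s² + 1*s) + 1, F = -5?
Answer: -11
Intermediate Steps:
I(s) = -2 + s + s² (I(s) = -3 + ((s² + 1*s) + 1) = -3 + ((s² + s) + 1) = -3 + ((s + s²) + 1) = -3 + (1 + s + s²) = -2 + s + s²)
j(b) = 7 - 2*b (j(b) = 7 - (b + b) = 7 - 2*b)
j(F) + H(8)*I(2) = (7 - 2*(-5)) - 7*(-2 + 2 + 2²) = (7 + 10) - 7*(-2 + 2 + 4) = 17 - 7*4 = 17 - 28 = -11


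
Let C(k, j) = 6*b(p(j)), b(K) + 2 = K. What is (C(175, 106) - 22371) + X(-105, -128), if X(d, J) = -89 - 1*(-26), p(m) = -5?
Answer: -22476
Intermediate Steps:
X(d, J) = -63 (X(d, J) = -89 + 26 = -63)
b(K) = -2 + K
C(k, j) = -42 (C(k, j) = 6*(-2 - 5) = 6*(-7) = -42)
(C(175, 106) - 22371) + X(-105, -128) = (-42 - 22371) - 63 = -22413 - 63 = -22476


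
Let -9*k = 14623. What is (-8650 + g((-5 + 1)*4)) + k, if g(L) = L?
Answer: -92617/9 ≈ -10291.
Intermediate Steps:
k = -14623/9 (k = -⅑*14623 = -14623/9 ≈ -1624.8)
(-8650 + g((-5 + 1)*4)) + k = (-8650 + (-5 + 1)*4) - 14623/9 = (-8650 - 4*4) - 14623/9 = (-8650 - 16) - 14623/9 = -8666 - 14623/9 = -92617/9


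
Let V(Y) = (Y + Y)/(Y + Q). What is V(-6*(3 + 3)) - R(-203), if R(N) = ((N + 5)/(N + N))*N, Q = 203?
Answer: 16461/167 ≈ 98.569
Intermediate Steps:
R(N) = 5/2 + N/2 (R(N) = ((5 + N)/((2*N)))*N = ((5 + N)*(1/(2*N)))*N = ((5 + N)/(2*N))*N = 5/2 + N/2)
V(Y) = 2*Y/(203 + Y) (V(Y) = (Y + Y)/(Y + 203) = (2*Y)/(203 + Y) = 2*Y/(203 + Y))
V(-6*(3 + 3)) - R(-203) = 2*(-6*(3 + 3))/(203 - 6*(3 + 3)) - (5/2 + (½)*(-203)) = 2*(-6*6)/(203 - 6*6) - (5/2 - 203/2) = 2*(-36)/(203 - 36) - 1*(-99) = 2*(-36)/167 + 99 = 2*(-36)*(1/167) + 99 = -72/167 + 99 = 16461/167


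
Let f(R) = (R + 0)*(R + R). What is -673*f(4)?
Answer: -21536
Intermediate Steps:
f(R) = 2*R² (f(R) = R*(2*R) = 2*R²)
-673*f(4) = -1346*4² = -1346*16 = -673*32 = -21536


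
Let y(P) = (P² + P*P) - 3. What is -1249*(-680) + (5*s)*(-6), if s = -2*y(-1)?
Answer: 849260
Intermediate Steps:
y(P) = -3 + 2*P² (y(P) = (P² + P²) - 3 = 2*P² - 3 = -3 + 2*P²)
s = 2 (s = -2*(-3 + 2*(-1)²) = -2*(-3 + 2*1) = -2*(-3 + 2) = -2*(-1) = 2)
-1249*(-680) + (5*s)*(-6) = -1249*(-680) + (5*2)*(-6) = 849320 + 10*(-6) = 849320 - 60 = 849260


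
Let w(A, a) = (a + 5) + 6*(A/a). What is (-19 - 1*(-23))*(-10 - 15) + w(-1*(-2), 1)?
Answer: -82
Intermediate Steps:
w(A, a) = 5 + a + 6*A/a (w(A, a) = (5 + a) + 6*A/a = 5 + a + 6*A/a)
(-19 - 1*(-23))*(-10 - 15) + w(-1*(-2), 1) = (-19 - 1*(-23))*(-10 - 15) + (5 + 1 + 6*(-1*(-2))/1) = (-19 + 23)*(-25) + (5 + 1 + 6*2*1) = 4*(-25) + (5 + 1 + 12) = -100 + 18 = -82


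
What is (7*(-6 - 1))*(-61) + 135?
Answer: 3124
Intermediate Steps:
(7*(-6 - 1))*(-61) + 135 = (7*(-7))*(-61) + 135 = -49*(-61) + 135 = 2989 + 135 = 3124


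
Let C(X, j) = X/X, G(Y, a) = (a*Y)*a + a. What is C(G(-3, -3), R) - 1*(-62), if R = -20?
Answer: 63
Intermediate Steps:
G(Y, a) = a + Y*a² (G(Y, a) = (Y*a)*a + a = Y*a² + a = a + Y*a²)
C(X, j) = 1
C(G(-3, -3), R) - 1*(-62) = 1 - 1*(-62) = 1 + 62 = 63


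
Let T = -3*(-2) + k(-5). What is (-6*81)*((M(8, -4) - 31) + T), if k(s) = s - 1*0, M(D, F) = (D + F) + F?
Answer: 14580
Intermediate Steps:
M(D, F) = D + 2*F
k(s) = s (k(s) = s + 0 = s)
T = 1 (T = -3*(-2) - 5 = 6 - 5 = 1)
(-6*81)*((M(8, -4) - 31) + T) = (-6*81)*(((8 + 2*(-4)) - 31) + 1) = -486*(((8 - 8) - 31) + 1) = -486*((0 - 31) + 1) = -486*(-31 + 1) = -486*(-30) = 14580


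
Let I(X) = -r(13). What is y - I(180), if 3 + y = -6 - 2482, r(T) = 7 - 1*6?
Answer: -2490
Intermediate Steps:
r(T) = 1 (r(T) = 7 - 6 = 1)
y = -2491 (y = -3 + (-6 - 2482) = -3 - 2488 = -2491)
I(X) = -1 (I(X) = -1*1 = -1)
y - I(180) = -2491 - 1*(-1) = -2491 + 1 = -2490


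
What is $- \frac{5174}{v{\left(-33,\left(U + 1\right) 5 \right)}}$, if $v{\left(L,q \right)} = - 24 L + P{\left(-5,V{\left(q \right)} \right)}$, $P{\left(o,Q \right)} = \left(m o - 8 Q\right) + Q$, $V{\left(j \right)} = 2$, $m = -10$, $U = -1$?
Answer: $- \frac{2587}{414} \approx -6.2488$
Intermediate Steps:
$P{\left(o,Q \right)} = - 10 o - 7 Q$ ($P{\left(o,Q \right)} = \left(- 10 o - 8 Q\right) + Q = - 10 o - 7 Q$)
$v{\left(L,q \right)} = 36 - 24 L$ ($v{\left(L,q \right)} = - 24 L - -36 = - 24 L + \left(50 - 14\right) = - 24 L + 36 = 36 - 24 L$)
$- \frac{5174}{v{\left(-33,\left(U + 1\right) 5 \right)}} = - \frac{5174}{36 - -792} = - \frac{5174}{36 + 792} = - \frac{5174}{828} = \left(-5174\right) \frac{1}{828} = - \frac{2587}{414}$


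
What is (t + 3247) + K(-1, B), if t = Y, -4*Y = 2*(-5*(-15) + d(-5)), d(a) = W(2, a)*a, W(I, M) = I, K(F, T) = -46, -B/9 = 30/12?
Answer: 6337/2 ≈ 3168.5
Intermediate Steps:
B = -45/2 (B = -270/12 = -9*5/2 = -45/2 ≈ -22.500)
d(a) = 2*a
Y = -65/2 (Y = -(-5*(-15) + 2*(-5))/2 = -(75 - 10)/2 = -65/2 ≈ -32.500)
t = -65/2 ≈ -32.500
(t + 3247) + K(-1, B) = (-65/2 + 3247) - 46 = 6429/2 - 46 = 6337/2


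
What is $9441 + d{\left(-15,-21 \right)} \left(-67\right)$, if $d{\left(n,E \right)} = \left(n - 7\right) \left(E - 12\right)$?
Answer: $-39201$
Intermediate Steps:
$d{\left(n,E \right)} = \left(-12 + E\right) \left(-7 + n\right)$ ($d{\left(n,E \right)} = \left(-7 + n\right) \left(-12 + E\right) = \left(-12 + E\right) \left(-7 + n\right)$)
$9441 + d{\left(-15,-21 \right)} \left(-67\right) = 9441 + \left(84 - -180 - -147 - -315\right) \left(-67\right) = 9441 + \left(84 + 180 + 147 + 315\right) \left(-67\right) = 9441 + 726 \left(-67\right) = 9441 - 48642 = -39201$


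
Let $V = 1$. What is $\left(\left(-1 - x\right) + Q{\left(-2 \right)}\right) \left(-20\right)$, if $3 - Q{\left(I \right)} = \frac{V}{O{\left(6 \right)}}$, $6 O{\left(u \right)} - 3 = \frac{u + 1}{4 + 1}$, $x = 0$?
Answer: $- \frac{140}{11} \approx -12.727$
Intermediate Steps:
$O{\left(u \right)} = \frac{8}{15} + \frac{u}{30}$ ($O{\left(u \right)} = \frac{1}{2} + \frac{\left(u + 1\right) \frac{1}{4 + 1}}{6} = \frac{1}{2} + \frac{\left(1 + u\right) \frac{1}{5}}{6} = \frac{1}{2} + \frac{\frac{1}{5} + \frac{u}{5}}{6} = \frac{1}{2} + \left(\frac{1}{30} + \frac{u}{30}\right) = \frac{8}{15} + \frac{u}{30}$)
$Q{\left(I \right)} = \frac{18}{11}$ ($Q{\left(I \right)} = 3 - 1 \frac{1}{\frac{8}{15} + \frac{1}{30} \cdot 6} = 3 - 1 \frac{1}{\frac{8}{15} + \frac{1}{5}} = 3 - 1 \frac{1}{\frac{11}{15}} = 3 - 1 \cdot \frac{15}{11} = 3 - \frac{15}{11} = \frac{18}{11}$)
$\left(\left(-1 - x\right) + Q{\left(-2 \right)}\right) \left(-20\right) = \left(\left(-1 - 0\right) + \frac{18}{11}\right) \left(-20\right) = \left(\left(-1 + 0\right) + \frac{18}{11}\right) \left(-20\right) = \left(-1 + \frac{18}{11}\right) \left(-20\right) = \frac{7}{11} \left(-20\right) = - \frac{140}{11}$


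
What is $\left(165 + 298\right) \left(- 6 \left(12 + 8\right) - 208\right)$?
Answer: $-151864$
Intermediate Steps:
$\left(165 + 298\right) \left(- 6 \left(12 + 8\right) - 208\right) = 463 \left(\left(-6\right) 20 - 208\right) = 463 \left(-120 - 208\right) = 463 \left(-328\right) = -151864$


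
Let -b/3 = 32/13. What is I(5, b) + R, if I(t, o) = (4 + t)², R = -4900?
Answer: -4819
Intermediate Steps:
b = -96/13 ≈ -7.3846
I(5, b) + R = (4 + 5)² - 4900 = 9² - 4900 = 81 - 4900 = -4819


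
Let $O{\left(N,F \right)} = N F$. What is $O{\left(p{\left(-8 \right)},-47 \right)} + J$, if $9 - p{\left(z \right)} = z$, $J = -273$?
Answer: $-1072$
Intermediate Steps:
$p{\left(z \right)} = 9 - z$
$O{\left(N,F \right)} = F N$
$O{\left(p{\left(-8 \right)},-47 \right)} + J = - 47 \left(9 - -8\right) - 273 = - 47 \left(9 + 8\right) - 273 = \left(-47\right) 17 - 273 = -799 - 273 = -1072$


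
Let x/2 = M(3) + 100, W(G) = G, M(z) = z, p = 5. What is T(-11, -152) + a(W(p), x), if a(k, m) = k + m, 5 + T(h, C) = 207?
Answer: 413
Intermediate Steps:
T(h, C) = 202 (T(h, C) = -5 + 207 = 202)
x = 206 (x = 2*(3 + 100) = 2*103 = 206)
T(-11, -152) + a(W(p), x) = 202 + (5 + 206) = 202 + 211 = 413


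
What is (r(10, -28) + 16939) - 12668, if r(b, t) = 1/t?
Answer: 119587/28 ≈ 4271.0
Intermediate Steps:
(r(10, -28) + 16939) - 12668 = (1/(-28) + 16939) - 12668 = (-1/28 + 16939) - 12668 = 474291/28 - 12668 = 119587/28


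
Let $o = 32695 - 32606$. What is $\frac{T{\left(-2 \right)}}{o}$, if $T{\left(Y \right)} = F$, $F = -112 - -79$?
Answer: $- \frac{33}{89} \approx -0.37079$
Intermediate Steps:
$F = -33$ ($F = -112 + 79 = -33$)
$T{\left(Y \right)} = -33$
$o = 89$
$\frac{T{\left(-2 \right)}}{o} = - \frac{33}{89}$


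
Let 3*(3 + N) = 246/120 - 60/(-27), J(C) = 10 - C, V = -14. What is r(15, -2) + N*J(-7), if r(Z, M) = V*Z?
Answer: -127867/540 ≈ -236.79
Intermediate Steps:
N = -851/540 (N = -3 + (246/120 - 60/(-27))/3 = -3 + (246*(1/120) - 60*(-1/27))/3 = -3 + (41/20 + 20/9)/3 = -3 + (⅓)*(769/180) = -3 + 769/540 = -851/540 ≈ -1.5759)
r(Z, M) = -14*Z
r(15, -2) + N*J(-7) = -14*15 - 851*(10 - 1*(-7))/540 = -210 - 851*(10 + 7)/540 = -210 - 851/540*17 = -210 - 14467/540 = -127867/540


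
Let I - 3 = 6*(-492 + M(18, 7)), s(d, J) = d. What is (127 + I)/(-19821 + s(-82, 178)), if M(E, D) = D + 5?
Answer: 2750/19903 ≈ 0.13817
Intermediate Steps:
M(E, D) = 5 + D
I = -2877 (I = 3 + 6*(-492 + (5 + 7)) = 3 + 6*(-492 + 12) = 3 + 6*(-480) = 3 - 2880 = -2877)
(127 + I)/(-19821 + s(-82, 178)) = (127 - 2877)/(-19821 - 82) = -2750/(-19903) = -2750*(-1/19903) = 2750/19903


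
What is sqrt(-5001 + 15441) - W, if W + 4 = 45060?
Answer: -45056 + 6*sqrt(290) ≈ -44954.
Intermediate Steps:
W = 45056 (W = -4 + 45060 = 45056)
sqrt(-5001 + 15441) - W = sqrt(-5001 + 15441) - 1*45056 = sqrt(10440) - 45056 = 6*sqrt(290) - 45056 = -45056 + 6*sqrt(290)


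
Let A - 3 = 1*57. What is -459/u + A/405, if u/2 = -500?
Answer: 16393/27000 ≈ 0.60715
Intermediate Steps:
u = -1000 (u = 2*(-500) = -1000)
A = 60 (A = 3 + 1*57 = 3 + 57 = 60)
-459/u + A/405 = -459/(-1000) + 60/405 = -459*(-1/1000) + 60*(1/405) = 459/1000 + 4/27 = 16393/27000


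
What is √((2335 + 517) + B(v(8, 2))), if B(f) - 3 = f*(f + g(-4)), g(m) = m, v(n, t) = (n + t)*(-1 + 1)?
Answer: √2855 ≈ 53.432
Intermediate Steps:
v(n, t) = 0 (v(n, t) = (n + t)*0 = 0)
B(f) = 3 + f*(-4 + f) (B(f) = 3 + f*(f - 4) = 3 + f*(-4 + f))
√((2335 + 517) + B(v(8, 2))) = √((2335 + 517) + (3 + 0² - 4*0)) = √(2852 + (3 + 0 + 0)) = √(2852 + 3) = √2855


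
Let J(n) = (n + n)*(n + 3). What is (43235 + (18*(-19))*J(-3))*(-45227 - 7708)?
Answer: -2288644725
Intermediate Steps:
J(n) = 2*n*(3 + n) (J(n) = (2*n)*(3 + n) = 2*n*(3 + n))
(43235 + (18*(-19))*J(-3))*(-45227 - 7708) = (43235 + (18*(-19))*(2*(-3)*(3 - 3)))*(-45227 - 7708) = (43235 - 684*(-3)*0)*(-52935) = (43235 - 342*0)*(-52935) = (43235 + 0)*(-52935) = 43235*(-52935) = -2288644725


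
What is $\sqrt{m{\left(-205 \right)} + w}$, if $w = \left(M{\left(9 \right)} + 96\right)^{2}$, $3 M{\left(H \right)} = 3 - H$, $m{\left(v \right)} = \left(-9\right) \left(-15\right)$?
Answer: $\sqrt{8971} \approx 94.715$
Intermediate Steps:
$m{\left(v \right)} = 135$
$M{\left(H \right)} = 1 - \frac{H}{3}$ ($M{\left(H \right)} = \frac{3 - H}{3} = 1 - \frac{H}{3}$)
$w = 8836$ ($w = \left(\left(1 - 3\right) + 96\right)^{2} = \left(-2 + 96\right)^{2} = 94^{2} = 8836$)
$\sqrt{m{\left(-205 \right)} + w} = \sqrt{135 + 8836} = \sqrt{8971}$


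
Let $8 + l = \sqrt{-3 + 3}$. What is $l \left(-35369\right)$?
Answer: $282952$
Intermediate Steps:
$l = -8$ ($l = -8 + \sqrt{-3 + 3} = -8 + \sqrt{0} = -8 + 0 = -8$)
$l \left(-35369\right) = \left(-8\right) \left(-35369\right) = 282952$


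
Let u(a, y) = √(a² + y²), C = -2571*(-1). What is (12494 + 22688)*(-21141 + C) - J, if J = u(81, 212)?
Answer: -653329740 - √51505 ≈ -6.5333e+8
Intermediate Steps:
C = 2571
J = √51505 (J = √(81² + 212²) = √(6561 + 44944) = √51505 ≈ 226.95)
(12494 + 22688)*(-21141 + C) - J = (12494 + 22688)*(-21141 + 2571) - √51505 = 35182*(-18570) - √51505 = -653329740 - √51505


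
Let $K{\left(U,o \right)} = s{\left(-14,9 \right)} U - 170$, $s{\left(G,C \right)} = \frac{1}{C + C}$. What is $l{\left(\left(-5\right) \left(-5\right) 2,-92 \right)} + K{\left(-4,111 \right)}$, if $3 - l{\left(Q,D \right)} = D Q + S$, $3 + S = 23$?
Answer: $\frac{39715}{9} \approx 4412.8$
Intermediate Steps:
$s{\left(G,C \right)} = \frac{1}{2 C}$
$S = 20$ ($S = -3 + 23 = 20$)
$K{\left(U,o \right)} = -170 + \frac{U}{18}$ ($K{\left(U,o \right)} = \frac{1}{2 \cdot 9} U - 170 = \frac{1}{2} \cdot \frac{1}{9} U - 170 = \frac{U}{18} - 170 = -170 + \frac{U}{18}$)
$l{\left(Q,D \right)} = -17 - D Q$ ($l{\left(Q,D \right)} = 3 - \left(D Q + 20\right) = 3 - \left(20 + D Q\right) = -17 - D Q$)
$l{\left(\left(-5\right) \left(-5\right) 2,-92 \right)} + K{\left(-4,111 \right)} = \left(-17 - - 92 \left(-5\right) \left(-5\right) 2\right) + \left(-170 + \frac{1}{18} \left(-4\right)\right) = \left(-17 - - 92 \cdot 25 \cdot 2\right) - \frac{1532}{9} = \left(-17 - \left(-92\right) 50\right) - \frac{1532}{9} = \left(-17 + 4600\right) - \frac{1532}{9} = 4583 - \frac{1532}{9} = \frac{39715}{9}$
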